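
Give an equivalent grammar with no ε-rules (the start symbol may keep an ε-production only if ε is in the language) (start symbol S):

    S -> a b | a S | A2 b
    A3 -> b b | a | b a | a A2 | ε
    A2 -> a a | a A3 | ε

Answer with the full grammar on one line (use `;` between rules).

The nullable symbols are {A2, A3}.
ε ∉ L(G), so no ε-production is kept.
For each production, add variants omitting each subset of nullable occurrences: S → A2 b gives A2 b | b. A2 → a A3 gives a A3 | a.

S -> a b | a S | A2 b | b; A3 -> b b | a | b a | a A2; A2 -> a a | a A3 | a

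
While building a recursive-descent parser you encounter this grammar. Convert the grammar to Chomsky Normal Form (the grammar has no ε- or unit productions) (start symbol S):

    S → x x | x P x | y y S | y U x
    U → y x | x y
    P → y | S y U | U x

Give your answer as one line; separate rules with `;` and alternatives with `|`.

S → X1 X1 | X1 Y1 | X2 Y2 | X2 Y3; U → X2 X1 | X1 X2; P → y | S Y4 | U X1; X1 → x; X2 → y; Y1 → P X1; Y2 → X2 S; Y3 → U X1; Y4 → X2 U

Introduce a nonterminal for each terminal appearing in a rule of length ≥ 2: X1 → x, X2 → y.
Binarize each right-hand side of length ≥ 3 by chaining fresh nonterminals (Y1, Y2, …): affected rules were S → X1 P X1; S → X2 X2 S; S → X2 U X1; P → S X2 U.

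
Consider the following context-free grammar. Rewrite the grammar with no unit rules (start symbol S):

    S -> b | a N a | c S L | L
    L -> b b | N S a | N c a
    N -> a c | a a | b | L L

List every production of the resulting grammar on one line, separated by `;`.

S -> b b | N S a | N c a | b | a N a | c S L; L -> b b | N S a | N c a; N -> a c | a a | b | L L

Unit pairs: S ⇒* {L}.
For every A with A ⇒* B via unit rules, add B's non-unit alternatives to A; then delete every rule of the form X → Y.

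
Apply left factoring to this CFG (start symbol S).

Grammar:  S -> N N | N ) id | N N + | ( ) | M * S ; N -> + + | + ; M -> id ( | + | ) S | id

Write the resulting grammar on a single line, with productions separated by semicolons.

S has alternatives sharing prefix 'N': factor to S → N S' with S' → N | ) id | N +.
N has alternatives sharing prefix '+': factor to N → + N' with N' → + | ε.
M has alternatives sharing prefix 'id': factor to M → id M' with M' → ( | ε.
S' has alternatives sharing prefix 'N': factor to S' → N S'' with S'' → ε | +.

S -> ( ) | M * S | N S'; N -> + N'; M -> + | ) S | id M'; S' -> ) id | N S''; N' -> + | ε; M' -> ( | ε; S'' -> ε | +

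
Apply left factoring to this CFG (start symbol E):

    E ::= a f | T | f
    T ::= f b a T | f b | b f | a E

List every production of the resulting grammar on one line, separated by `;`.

E ::= a f | T | f; T ::= b f | a E | f b T'; T' ::= a T | ε

T has alternatives sharing prefix 'f b': factor to T → f b T' with T' → a T | ε.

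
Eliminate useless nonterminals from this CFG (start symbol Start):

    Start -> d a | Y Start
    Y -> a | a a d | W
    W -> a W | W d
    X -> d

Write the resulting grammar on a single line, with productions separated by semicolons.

Generating nonterminals: {Start, X, Y}.
Reachable from Start after that: {Start, Y}.
Removed useless symbols: {W, X} and every production mentioning them.

Start -> d a | Y Start; Y -> a | a a d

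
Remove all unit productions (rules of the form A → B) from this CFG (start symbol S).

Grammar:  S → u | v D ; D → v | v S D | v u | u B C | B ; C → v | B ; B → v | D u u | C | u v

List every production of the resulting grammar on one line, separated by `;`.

Unit pairs: B ⇒* {C}; C ⇒* {B}; D ⇒* {B, C}.
For every A with A ⇒* B via unit rules, add B's non-unit alternatives to A; then delete every rule of the form X → Y.

S → u | v D; D → v | D u u | u v | v S D | v u | u B C; C → v | D u u | u v; B → v | D u u | u v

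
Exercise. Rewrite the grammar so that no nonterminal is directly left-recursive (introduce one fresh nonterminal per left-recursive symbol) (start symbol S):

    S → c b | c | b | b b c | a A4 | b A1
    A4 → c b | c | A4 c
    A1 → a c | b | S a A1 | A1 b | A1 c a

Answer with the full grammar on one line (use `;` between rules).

Left recursion appears on A4, A1.
For A4: α = {c}, β = {c b, c}. Rewrite as A4 → β A4' and A4' → α A4' | ε.
For A1: α = {b, c a}, β = {a c, b, S a A1}. Rewrite as A1 → β A1' and A1' → α A1' | ε.

S → c b | c | b | b b c | a A4 | b A1; A4 → c b A4' | c A4'; A1 → a c A1' | b A1' | S a A1 A1'; A4' → c A4' | eps; A1' → b A1' | c a A1' | eps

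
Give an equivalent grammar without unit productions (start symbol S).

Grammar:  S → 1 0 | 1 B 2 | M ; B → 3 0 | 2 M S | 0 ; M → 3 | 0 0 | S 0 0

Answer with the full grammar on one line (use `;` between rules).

Unit pairs: S ⇒* {M}.
For every A with A ⇒* B via unit rules, add B's non-unit alternatives to A; then delete every rule of the form X → Y.

S → 1 0 | 1 B 2 | 3 | 0 0 | S 0 0; B → 3 0 | 2 M S | 0; M → 3 | 0 0 | S 0 0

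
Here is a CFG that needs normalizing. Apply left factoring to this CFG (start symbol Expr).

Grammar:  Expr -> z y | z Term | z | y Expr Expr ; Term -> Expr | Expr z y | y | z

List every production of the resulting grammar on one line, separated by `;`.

Expr has alternatives sharing prefix 'z': factor to Expr → z Expr1 with Expr1 → y | Term | ε.
Term has alternatives sharing prefix 'Expr': factor to Term → Expr Term1 with Term1 → ε | z y.

Expr -> y Expr Expr | z Expr1; Term -> y | z | Expr Term1; Expr1 -> y | Term | ε; Term1 -> ε | z y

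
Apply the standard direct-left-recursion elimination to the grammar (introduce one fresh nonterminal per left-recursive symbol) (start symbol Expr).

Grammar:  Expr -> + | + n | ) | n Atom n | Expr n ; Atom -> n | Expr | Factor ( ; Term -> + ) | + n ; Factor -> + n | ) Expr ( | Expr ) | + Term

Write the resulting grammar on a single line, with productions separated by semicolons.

Expr is directly left-recursive.
For Expr: α = {n}, β = {+, + n, ), n Atom n}. Rewrite as Expr → β Expr1 and Expr1 → α Expr1 | ε.

Expr -> + Expr1 | + n Expr1 | ) Expr1 | n Atom n Expr1; Atom -> n | Expr | Factor (; Term -> + ) | + n; Factor -> + n | ) Expr ( | Expr ) | + Term; Expr1 -> n Expr1 | ε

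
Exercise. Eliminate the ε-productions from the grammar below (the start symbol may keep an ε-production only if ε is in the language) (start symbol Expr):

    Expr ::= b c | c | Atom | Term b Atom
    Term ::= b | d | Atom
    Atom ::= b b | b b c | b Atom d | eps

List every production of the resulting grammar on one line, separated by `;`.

Expr ::= b c | c | Atom | Term b Atom | Term b | b Atom | b | eps; Term ::= b | d | Atom; Atom ::= b b | b b c | b Atom d | b d

Nullable set = {Atom, Expr, Term}.
ε ∈ L(G) since Expr is nullable, so keep Expr → ε.
For each production, add variants omitting each subset of nullable occurrences: Expr → Term b Atom gives Term b Atom | Term b | b Atom | b. Atom → b Atom d gives b Atom d | b d.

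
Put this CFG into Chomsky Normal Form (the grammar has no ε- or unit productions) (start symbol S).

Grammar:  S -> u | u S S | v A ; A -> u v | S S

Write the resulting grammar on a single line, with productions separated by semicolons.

S -> u | X1 Y1 | X2 A; A -> X1 X2 | S S; X1 -> u; X2 -> v; Y1 -> S S

Introduce a nonterminal for each terminal appearing in a rule of length ≥ 2: X1 → u, X2 → v.
Binarize each right-hand side of length ≥ 3 by chaining fresh nonterminals (Y1, Y2, …): affected rules were S → X1 S S.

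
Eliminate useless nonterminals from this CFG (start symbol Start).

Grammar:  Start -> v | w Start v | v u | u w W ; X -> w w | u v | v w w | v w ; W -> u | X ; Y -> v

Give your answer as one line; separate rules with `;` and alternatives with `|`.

Start -> v | w Start v | v u | u w W; X -> w w | u v | v w w | v w; W -> u | X

Generating nonterminals: {Start, W, X, Y}.
Reachable from Start after that: {Start, W, X}.
Removed useless symbols: {Y} and every production mentioning them.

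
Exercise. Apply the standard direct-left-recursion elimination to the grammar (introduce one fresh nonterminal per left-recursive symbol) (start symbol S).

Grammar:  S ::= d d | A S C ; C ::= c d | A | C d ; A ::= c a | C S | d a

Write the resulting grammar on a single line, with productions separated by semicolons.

S ::= d d | A S C; C ::= c d C' | A C'; A ::= c a | C S | d a; C' ::= d C' | epsilon

C is directly left-recursive.
For C: α = {d}, β = {c d, A}. Rewrite as C → β C' and C' → α C' | ε.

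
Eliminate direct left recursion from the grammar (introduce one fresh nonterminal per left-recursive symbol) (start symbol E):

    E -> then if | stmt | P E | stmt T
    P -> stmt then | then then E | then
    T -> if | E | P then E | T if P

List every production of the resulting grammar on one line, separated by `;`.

E -> then if | stmt | P E | stmt T; P -> stmt then | then then E | then; T -> if T' | E T' | P then E T'; T' -> if P T' | eps

Directly left-recursive nonterminal: T.
For T: α = {if P}, β = {if, E, P then E}. Rewrite as T → β T' and T' → α T' | ε.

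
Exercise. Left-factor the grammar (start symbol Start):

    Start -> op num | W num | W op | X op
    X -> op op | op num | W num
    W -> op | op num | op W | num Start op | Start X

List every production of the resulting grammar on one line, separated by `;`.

Start -> op num | X op | W Start1; X -> W num | op X1; W -> num Start op | Start X | op W1; Start1 -> num | op; X1 -> op | num; W1 -> ε | num | W

Start has alternatives sharing prefix 'W': factor to Start → W Start1 with Start1 → num | op.
X has alternatives sharing prefix 'op': factor to X → op X1 with X1 → op | num.
W has alternatives sharing prefix 'op': factor to W → op W1 with W1 → ε | num | W.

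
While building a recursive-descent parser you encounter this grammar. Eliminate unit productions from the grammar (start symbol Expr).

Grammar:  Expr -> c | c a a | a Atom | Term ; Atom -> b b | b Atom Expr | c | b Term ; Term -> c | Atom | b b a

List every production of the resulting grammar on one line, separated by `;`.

Expr -> c | b b a | b b | b Atom Expr | b Term | c a a | a Atom; Atom -> b b | b Atom Expr | c | b Term; Term -> c | b b a | b b | b Atom Expr | b Term

Unit pairs: Expr ⇒* {Atom, Term}; Term ⇒* {Atom}.
For each unit pair (A, B), copy every non-unit production of B to A, then drop all unit productions.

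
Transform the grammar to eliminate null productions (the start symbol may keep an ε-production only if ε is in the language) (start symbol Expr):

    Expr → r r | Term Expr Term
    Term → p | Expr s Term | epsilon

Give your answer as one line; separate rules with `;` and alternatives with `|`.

Expr → r r | Term Expr Term | Term Expr | Expr Term; Term → p | Expr s Term | Expr s

The nullable symbols are {Term}.
ε ∉ L(G), so no ε-production is kept.
Add the nullable-subset variants: Expr → Term Expr Term gives Term Expr Term | Term Expr | Expr Term. Term → Expr s Term gives Expr s Term | Expr s.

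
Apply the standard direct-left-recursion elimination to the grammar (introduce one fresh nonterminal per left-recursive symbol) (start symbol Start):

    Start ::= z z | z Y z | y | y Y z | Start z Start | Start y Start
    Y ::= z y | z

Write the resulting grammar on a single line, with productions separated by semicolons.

Directly left-recursive nonterminal: Start.
For Start: α = {z Start, y Start}, β = {z z, z Y z, y, y Y z}. Rewrite as Start → β Start1 and Start1 → α Start1 | ε.

Start ::= z z Start1 | z Y z Start1 | y Start1 | y Y z Start1; Y ::= z y | z; Start1 ::= z Start Start1 | y Start Start1 | ε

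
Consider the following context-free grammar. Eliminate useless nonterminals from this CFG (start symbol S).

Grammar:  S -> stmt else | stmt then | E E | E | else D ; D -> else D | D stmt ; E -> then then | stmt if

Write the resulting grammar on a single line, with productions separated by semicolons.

S -> stmt else | stmt then | E E | E; E -> then then | stmt if

Generating nonterminals: {E, S}.
Reachable from S after that: {E, S}.
Removed useless symbols: {D} and every production mentioning them.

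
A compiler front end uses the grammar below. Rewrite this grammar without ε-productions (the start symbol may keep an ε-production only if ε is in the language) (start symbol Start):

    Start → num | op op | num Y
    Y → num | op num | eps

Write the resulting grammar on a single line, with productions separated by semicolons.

Start → num | op op | num Y; Y → num | op num

Nullable nonterminals: {Y}.
ε ∉ L(G), so no ε-production is kept.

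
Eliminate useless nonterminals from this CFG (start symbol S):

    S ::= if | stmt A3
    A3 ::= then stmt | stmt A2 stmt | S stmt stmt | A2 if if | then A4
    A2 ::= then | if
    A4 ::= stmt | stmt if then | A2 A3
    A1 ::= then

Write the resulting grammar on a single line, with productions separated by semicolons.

S ::= if | stmt A3; A3 ::= then stmt | stmt A2 stmt | S stmt stmt | A2 if if | then A4; A2 ::= then | if; A4 ::= stmt | stmt if then | A2 A3

Generating nonterminals: {A1, A2, A3, A4, S}.
Reachable from S after that: {A2, A3, A4, S}.
Removed useless symbols: {A1} and every production mentioning them.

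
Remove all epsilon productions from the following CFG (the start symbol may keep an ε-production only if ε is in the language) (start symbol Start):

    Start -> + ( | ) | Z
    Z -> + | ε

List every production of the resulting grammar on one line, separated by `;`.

The nullable symbols are {Start, Z}.
ε ∈ L(G) since Start is nullable, so keep Start → ε.

Start -> + ( | ) | Z | ε; Z -> +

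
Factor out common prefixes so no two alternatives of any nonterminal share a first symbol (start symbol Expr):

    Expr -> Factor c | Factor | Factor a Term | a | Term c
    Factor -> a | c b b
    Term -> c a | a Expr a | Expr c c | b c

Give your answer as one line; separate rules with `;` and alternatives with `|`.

Expr -> a | Term c | Factor Expr1; Factor -> a | c b b; Term -> c a | a Expr a | Expr c c | b c; Expr1 -> c | ε | a Term

Expr has alternatives sharing prefix 'Factor': factor to Expr → Factor Expr1 with Expr1 → c | ε | a Term.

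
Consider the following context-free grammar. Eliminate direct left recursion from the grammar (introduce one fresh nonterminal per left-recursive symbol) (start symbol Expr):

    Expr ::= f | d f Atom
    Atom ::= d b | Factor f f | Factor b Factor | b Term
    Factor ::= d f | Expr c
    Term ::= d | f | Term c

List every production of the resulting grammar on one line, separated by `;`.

Directly left-recursive nonterminal: Term.
For Term: α = {c}, β = {d, f}. Rewrite as Term → β Term1 and Term1 → α Term1 | ε.

Expr ::= f | d f Atom; Atom ::= d b | Factor f f | Factor b Factor | b Term; Factor ::= d f | Expr c; Term ::= d Term1 | f Term1; Term1 ::= c Term1 | ε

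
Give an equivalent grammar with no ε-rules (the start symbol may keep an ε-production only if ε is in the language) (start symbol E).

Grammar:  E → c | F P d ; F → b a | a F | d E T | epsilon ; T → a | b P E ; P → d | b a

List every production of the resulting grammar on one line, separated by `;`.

The nullable symbols are {F}.
ε ∉ L(G), so no ε-production is kept.
For each production, add variants omitting each subset of nullable occurrences: E → F P d gives F P d | P d. F → a F gives a F | a.

E → c | F P d | P d; F → b a | a F | a | d E T; T → a | b P E; P → d | b a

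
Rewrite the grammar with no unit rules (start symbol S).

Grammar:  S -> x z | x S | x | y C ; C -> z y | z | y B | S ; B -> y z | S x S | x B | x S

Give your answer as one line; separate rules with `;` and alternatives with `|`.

Unit pairs: C ⇒* {S}.
For every A with A ⇒* B via unit rules, add B's non-unit alternatives to A; then delete every rule of the form X → Y.

S -> x z | x S | x | y C; C -> z y | z | y B | x z | x S | x | y C; B -> y z | S x S | x B | x S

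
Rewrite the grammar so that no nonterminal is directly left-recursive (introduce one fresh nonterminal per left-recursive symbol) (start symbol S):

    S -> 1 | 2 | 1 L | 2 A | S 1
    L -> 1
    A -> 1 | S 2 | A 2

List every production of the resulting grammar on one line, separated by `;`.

S -> 1 S' | 2 S' | 1 L S' | 2 A S'; L -> 1; A -> 1 A' | S 2 A'; S' -> 1 S' | ε; A' -> 2 A' | ε

Left recursion appears on S, A.
For S: α = {1}, β = {1, 2, 1 L, 2 A}. Rewrite as S → β S' and S' → α S' | ε.
For A: α = {2}, β = {1, S 2}. Rewrite as A → β A' and A' → α A' | ε.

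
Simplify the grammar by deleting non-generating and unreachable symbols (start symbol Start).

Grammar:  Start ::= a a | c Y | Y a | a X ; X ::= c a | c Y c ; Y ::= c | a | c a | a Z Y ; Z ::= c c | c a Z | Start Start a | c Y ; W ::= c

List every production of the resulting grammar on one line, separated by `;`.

Start ::= a a | c Y | Y a | a X; X ::= c a | c Y c; Y ::= c | a | c a | a Z Y; Z ::= c c | c a Z | Start Start a | c Y

Generating nonterminals: {Start, W, X, Y, Z}.
Reachable from Start after that: {Start, X, Y, Z}.
Removed useless symbols: {W} and every production mentioning them.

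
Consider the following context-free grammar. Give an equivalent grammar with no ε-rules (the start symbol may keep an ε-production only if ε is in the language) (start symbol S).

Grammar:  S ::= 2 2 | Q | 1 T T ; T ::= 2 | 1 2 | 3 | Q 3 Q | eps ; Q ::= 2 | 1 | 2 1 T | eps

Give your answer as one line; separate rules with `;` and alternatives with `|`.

The nullable symbols are {Q, S, T}.
ε ∈ L(G) since S is nullable, so keep S → ε.
Add the nullable-subset variants: S → 1 T T gives 1 T T | 1 T | 1. T → Q 3 Q gives Q 3 Q | Q 3 | 3 Q. Q → 2 1 T gives 2 1 T | 2 1.

S ::= 2 2 | Q | 1 T T | 1 T | 1 | eps; T ::= 2 | 1 2 | 3 | Q 3 Q | Q 3 | 3 Q; Q ::= 2 | 1 | 2 1 T | 2 1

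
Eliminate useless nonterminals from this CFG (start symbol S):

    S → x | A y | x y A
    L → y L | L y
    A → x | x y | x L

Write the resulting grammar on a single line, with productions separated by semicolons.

S → x | A y | x y A; A → x | x y

Generating nonterminals: {A, S}.
Reachable from S after that: {A, S}.
Removed useless symbols: {L} and every production mentioning them.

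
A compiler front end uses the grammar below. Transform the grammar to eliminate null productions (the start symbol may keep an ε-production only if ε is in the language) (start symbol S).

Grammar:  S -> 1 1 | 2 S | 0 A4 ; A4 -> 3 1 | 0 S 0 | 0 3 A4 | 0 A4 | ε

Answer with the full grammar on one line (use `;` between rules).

S -> 1 1 | 2 S | 0 A4 | 0; A4 -> 3 1 | 0 S 0 | 0 3 A4 | 0 3 | 0 A4 | 0

The nullable symbols are {A4}.
ε ∉ L(G), so no ε-production is kept.
Add the nullable-subset variants: S → 0 A4 gives 0 A4 | 0. A4 → 0 3 A4 gives 0 3 A4 | 0 3. A4 → 0 A4 gives 0 A4 | 0.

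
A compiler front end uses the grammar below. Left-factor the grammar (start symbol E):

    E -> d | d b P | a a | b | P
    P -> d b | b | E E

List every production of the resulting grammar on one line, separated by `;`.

E has alternatives sharing prefix 'd': factor to E → d E' with E' → ε | b P.

E -> a a | b | P | d E'; P -> d b | b | E E; E' -> epsilon | b P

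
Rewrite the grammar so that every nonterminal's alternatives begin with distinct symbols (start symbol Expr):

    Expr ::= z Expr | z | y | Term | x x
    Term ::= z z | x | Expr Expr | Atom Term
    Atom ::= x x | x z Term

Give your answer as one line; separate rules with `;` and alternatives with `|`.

Expr has alternatives sharing prefix 'z': factor to Expr → z Expr1 with Expr1 → Expr | ε.
Atom has alternatives sharing prefix 'x': factor to Atom → x Atom1 with Atom1 → x | z Term.

Expr ::= y | Term | x x | z Expr1; Term ::= z z | x | Expr Expr | Atom Term; Atom ::= x Atom1; Expr1 ::= Expr | eps; Atom1 ::= x | z Term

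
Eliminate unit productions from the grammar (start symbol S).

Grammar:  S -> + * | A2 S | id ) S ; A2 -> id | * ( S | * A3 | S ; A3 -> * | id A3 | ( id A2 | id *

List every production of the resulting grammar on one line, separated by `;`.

S -> + * | A2 S | id ) S; A2 -> id | * ( S | * A3 | + * | A2 S | id ) S; A3 -> * | id A3 | ( id A2 | id *

Unit pairs: A2 ⇒* {S}.
For each unit pair (A, B), copy every non-unit production of B to A, then drop all unit productions.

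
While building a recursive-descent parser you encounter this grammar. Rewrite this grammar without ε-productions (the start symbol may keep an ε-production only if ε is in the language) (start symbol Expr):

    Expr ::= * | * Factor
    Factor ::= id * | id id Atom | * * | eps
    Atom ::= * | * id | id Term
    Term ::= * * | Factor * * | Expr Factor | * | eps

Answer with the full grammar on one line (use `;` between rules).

Expr ::= * | * Factor; Factor ::= id * | id id Atom | * *; Atom ::= * | * id | id Term | id; Term ::= * * | Factor * * | Expr Factor | Expr | *

Nullable nonterminals: {Factor, Term}.
ε ∉ L(G), so no ε-production is kept.
Add the nullable-subset variants: Atom → id Term gives id Term | id. Term → Expr Factor gives Expr Factor | Expr.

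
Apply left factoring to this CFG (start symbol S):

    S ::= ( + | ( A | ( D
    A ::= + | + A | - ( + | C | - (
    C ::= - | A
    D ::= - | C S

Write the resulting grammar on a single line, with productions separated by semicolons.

S ::= ( S'; A ::= C | - ( A' | + A''; C ::= - | A; D ::= - | C S; S' ::= + | A | D; A' ::= + | ε; A'' ::= ε | A

S has alternatives sharing prefix '(': factor to S → ( S' with S' → + | A | D.
A has alternatives sharing prefix '- (': factor to A → - ( A' with A' → + | ε.
A has alternatives sharing prefix '+': factor to A → + A'' with A'' → ε | A.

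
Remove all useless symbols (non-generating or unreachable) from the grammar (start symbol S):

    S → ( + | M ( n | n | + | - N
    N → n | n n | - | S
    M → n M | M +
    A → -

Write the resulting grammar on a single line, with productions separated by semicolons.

S → ( + | n | + | - N; N → n | n n | - | S

Generating nonterminals: {A, N, S}.
Reachable from S after that: {N, S}.
Removed useless symbols: {A, M} and every production mentioning them.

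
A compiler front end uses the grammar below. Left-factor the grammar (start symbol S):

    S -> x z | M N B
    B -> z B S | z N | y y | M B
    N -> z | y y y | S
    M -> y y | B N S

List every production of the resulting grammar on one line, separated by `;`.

S -> x z | M N B; B -> y y | M B | z B'; N -> z | y y y | S; M -> y y | B N S; B' -> B S | N

B has alternatives sharing prefix 'z': factor to B → z B' with B' → B S | N.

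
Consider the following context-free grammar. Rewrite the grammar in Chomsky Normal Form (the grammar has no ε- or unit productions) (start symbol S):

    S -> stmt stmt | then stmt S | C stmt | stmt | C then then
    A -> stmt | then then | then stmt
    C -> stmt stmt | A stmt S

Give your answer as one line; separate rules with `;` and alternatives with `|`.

Introduce a nonterminal for each terminal appearing in a rule of length ≥ 2: X1 → stmt, X2 → then.
Binarize each right-hand side of length ≥ 3 by chaining fresh nonterminals (Y1, Y2, …): affected rules were S → X2 X1 S; S → C X2 X2; C → A X1 S.

S -> X1 X1 | X2 Y1 | C X1 | stmt | C Y2; A -> stmt | X2 X2 | X2 X1; C -> X1 X1 | A Y3; X1 -> stmt; X2 -> then; Y1 -> X1 S; Y2 -> X2 X2; Y3 -> X1 S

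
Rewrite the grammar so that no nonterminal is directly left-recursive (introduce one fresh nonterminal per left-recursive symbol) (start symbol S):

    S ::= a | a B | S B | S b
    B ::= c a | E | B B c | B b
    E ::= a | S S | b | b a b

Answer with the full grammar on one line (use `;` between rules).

S, B are directly left-recursive.
For S: α = {B, b}, β = {a, a B}. Rewrite as S → β S' and S' → α S' | ε.
For B: α = {B c, b}, β = {c a, E}. Rewrite as B → β B' and B' → α B' | ε.

S ::= a S' | a B S'; B ::= c a B' | E B'; E ::= a | S S | b | b a b; S' ::= B S' | b S' | ε; B' ::= B c B' | b B' | ε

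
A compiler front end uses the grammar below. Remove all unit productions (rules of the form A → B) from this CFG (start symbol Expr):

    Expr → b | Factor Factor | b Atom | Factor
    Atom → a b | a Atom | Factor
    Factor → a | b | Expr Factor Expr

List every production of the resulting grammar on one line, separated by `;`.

Expr → a | b | Expr Factor Expr | Factor Factor | b Atom; Atom → a b | a Atom | a | b | Expr Factor Expr; Factor → a | b | Expr Factor Expr

Unit pairs: Atom ⇒* {Factor}; Expr ⇒* {Factor}.
Replace each nonterminal's rules with the union of the non-unit rules of every nonterminal it unit-derives.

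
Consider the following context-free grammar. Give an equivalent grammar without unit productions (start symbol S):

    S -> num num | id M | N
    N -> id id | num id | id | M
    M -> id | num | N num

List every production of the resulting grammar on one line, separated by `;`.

S -> num num | id M | id id | num id | id | num | N num; N -> id id | num id | id | num | N num; M -> id | num | N num

Unit pairs: N ⇒* {M}; S ⇒* {M, N}.
For each unit pair (A, B), copy every non-unit production of B to A, then drop all unit productions.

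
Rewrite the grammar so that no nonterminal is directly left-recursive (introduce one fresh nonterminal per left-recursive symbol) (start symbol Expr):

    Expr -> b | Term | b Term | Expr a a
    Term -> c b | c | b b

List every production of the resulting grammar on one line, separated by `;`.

Expr -> b Expr1 | Term Expr1 | b Term Expr1; Term -> c b | c | b b; Expr1 -> a a Expr1 | ε

Directly left-recursive nonterminal: Expr.
For Expr: α = {a a}, β = {b, Term, b Term}. Rewrite as Expr → β Expr1 and Expr1 → α Expr1 | ε.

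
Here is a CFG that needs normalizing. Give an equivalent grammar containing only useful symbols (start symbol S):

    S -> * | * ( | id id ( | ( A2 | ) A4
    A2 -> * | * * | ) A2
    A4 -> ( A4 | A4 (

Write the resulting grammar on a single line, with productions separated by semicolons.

Generating nonterminals: {A2, S}.
Reachable from S after that: {A2, S}.
Removed useless symbols: {A4} and every production mentioning them.

S -> * | * ( | id id ( | ( A2; A2 -> * | * * | ) A2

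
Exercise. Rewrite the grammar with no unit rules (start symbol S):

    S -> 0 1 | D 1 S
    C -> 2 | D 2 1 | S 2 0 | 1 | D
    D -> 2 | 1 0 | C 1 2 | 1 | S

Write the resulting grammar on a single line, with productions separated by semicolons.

S -> 0 1 | D 1 S; C -> 0 1 | D 1 S | 2 | D 2 1 | S 2 0 | 1 | 1 0 | C 1 2; D -> 0 1 | D 1 S | 2 | 1 0 | C 1 2 | 1

Unit pairs: C ⇒* {D, S}; D ⇒* {S}.
Replace each nonterminal's rules with the union of the non-unit rules of every nonterminal it unit-derives.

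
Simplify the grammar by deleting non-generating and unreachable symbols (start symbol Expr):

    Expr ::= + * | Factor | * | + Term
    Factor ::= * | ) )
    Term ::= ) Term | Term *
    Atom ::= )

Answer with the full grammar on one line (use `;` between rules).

Expr ::= + * | Factor | *; Factor ::= * | ) )

Generating nonterminals: {Atom, Expr, Factor}.
Reachable from Expr after that: {Expr, Factor}.
Removed useless symbols: {Atom, Term} and every production mentioning them.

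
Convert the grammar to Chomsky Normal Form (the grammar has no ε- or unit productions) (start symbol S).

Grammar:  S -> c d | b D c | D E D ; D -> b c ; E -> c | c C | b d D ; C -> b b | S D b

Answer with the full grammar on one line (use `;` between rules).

Introduce a nonterminal for each terminal appearing in a rule of length ≥ 2: X1 → c, X2 → d, X3 → b.
Binarize each right-hand side of length ≥ 3 by chaining fresh nonterminals (Y1, Y2, …): affected rules were S → X3 D X1; S → D E D; E → X3 X2 D; C → S D X3.

S -> X1 X2 | X3 Y1 | D Y2; D -> X3 X1; E -> c | X1 C | X3 Y3; C -> X3 X3 | S Y4; X1 -> c; X2 -> d; X3 -> b; Y1 -> D X1; Y2 -> E D; Y3 -> X2 D; Y4 -> D X3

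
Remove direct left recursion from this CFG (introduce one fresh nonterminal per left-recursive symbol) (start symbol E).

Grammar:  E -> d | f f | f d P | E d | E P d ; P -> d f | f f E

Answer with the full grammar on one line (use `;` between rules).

Left recursion appears on E.
For E: α = {d, P d}, β = {d, f f, f d P}. Rewrite as E → β E' and E' → α E' | ε.

E -> d E' | f f E' | f d P E'; P -> d f | f f E; E' -> d E' | P d E' | ε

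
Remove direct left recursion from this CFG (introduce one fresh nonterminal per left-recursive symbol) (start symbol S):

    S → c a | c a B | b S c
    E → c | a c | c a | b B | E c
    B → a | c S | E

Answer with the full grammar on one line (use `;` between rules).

Directly left-recursive nonterminal: E.
For E: α = {c}, β = {c, a c, c a, b B}. Rewrite as E → β E' and E' → α E' | ε.

S → c a | c a B | b S c; E → c E' | a c E' | c a E' | b B E'; B → a | c S | E; E' → c E' | eps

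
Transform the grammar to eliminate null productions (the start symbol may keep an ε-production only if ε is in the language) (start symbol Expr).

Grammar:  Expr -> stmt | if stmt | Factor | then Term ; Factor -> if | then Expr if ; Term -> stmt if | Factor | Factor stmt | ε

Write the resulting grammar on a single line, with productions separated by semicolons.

Expr -> stmt | if stmt | Factor | then Term | then; Factor -> if | then Expr if; Term -> stmt if | Factor | Factor stmt

Nullable set = {Term}.
ε ∉ L(G), so no ε-production is kept.
Expand every rule over subsets of its nullable positions: Expr → then Term gives then Term | then.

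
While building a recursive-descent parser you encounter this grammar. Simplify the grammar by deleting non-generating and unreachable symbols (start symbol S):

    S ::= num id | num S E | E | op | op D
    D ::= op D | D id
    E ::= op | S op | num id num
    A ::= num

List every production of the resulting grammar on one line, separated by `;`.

S ::= num id | num S E | E | op; E ::= op | S op | num id num

Generating nonterminals: {A, E, S}.
Reachable from S after that: {E, S}.
Removed useless symbols: {A, D} and every production mentioning them.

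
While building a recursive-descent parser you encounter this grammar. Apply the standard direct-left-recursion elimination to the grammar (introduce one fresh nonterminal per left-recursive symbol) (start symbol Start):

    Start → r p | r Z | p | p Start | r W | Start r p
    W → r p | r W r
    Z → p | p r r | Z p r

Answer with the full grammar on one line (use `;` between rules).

Start → r p Start1 | r Z Start1 | p Start1 | p Start Start1 | r W Start1; W → r p | r W r; Z → p Z1 | p r r Z1; Start1 → r p Start1 | ε; Z1 → p r Z1 | ε

Left recursion appears on Start, Z.
For Start: α = {r p}, β = {r p, r Z, p, p Start, r W}. Rewrite as Start → β Start1 and Start1 → α Start1 | ε.
For Z: α = {p r}, β = {p, p r r}. Rewrite as Z → β Z1 and Z1 → α Z1 | ε.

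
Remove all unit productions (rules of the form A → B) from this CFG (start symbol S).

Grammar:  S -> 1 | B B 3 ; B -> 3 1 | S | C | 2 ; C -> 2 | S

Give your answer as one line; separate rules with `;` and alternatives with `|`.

S -> 1 | B B 3; B -> 3 1 | 2 | 1 | B B 3; C -> 2 | 1 | B B 3

Unit pairs: B ⇒* {C, S}; C ⇒* {S}.
For every A with A ⇒* B via unit rules, add B's non-unit alternatives to A; then delete every rule of the form X → Y.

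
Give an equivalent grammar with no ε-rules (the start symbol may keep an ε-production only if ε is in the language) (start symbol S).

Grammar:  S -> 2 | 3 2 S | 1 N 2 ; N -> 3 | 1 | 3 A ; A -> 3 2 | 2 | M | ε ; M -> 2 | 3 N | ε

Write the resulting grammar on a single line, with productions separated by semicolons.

Nullable nonterminals: {A, M}.
ε ∉ L(G), so no ε-production is kept.

S -> 2 | 3 2 S | 1 N 2; N -> 3 | 1 | 3 A; A -> 3 2 | 2 | M; M -> 2 | 3 N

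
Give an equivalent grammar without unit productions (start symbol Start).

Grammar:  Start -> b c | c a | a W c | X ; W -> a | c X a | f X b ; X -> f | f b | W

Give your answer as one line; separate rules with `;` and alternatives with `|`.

Start -> b c | c a | a W c | f | f b | a | c X a | f X b; W -> a | c X a | f X b; X -> f | f b | a | c X a | f X b

Unit pairs: Start ⇒* {W, X}; X ⇒* {W}.
For every A with A ⇒* B via unit rules, add B's non-unit alternatives to A; then delete every rule of the form X → Y.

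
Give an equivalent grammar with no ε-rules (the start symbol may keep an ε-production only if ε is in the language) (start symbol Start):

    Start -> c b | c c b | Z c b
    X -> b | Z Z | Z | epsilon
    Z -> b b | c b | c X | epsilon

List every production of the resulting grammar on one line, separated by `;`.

The nullable symbols are {X, Z}.
ε ∉ L(G), so no ε-production is kept.
Expand every rule over subsets of its nullable positions: X → Z Z gives Z Z | Z. Z → c X gives c X | c.

Start -> c b | c c b | Z c b; X -> b | Z Z | Z; Z -> b b | c b | c X | c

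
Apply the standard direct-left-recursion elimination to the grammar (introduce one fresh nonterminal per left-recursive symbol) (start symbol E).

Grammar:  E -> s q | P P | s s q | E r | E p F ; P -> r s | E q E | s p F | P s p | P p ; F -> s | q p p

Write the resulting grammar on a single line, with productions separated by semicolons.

E, P are directly left-recursive.
For E: α = {r, p F}, β = {s q, P P, s s q}. Rewrite as E → β E' and E' → α E' | ε.
For P: α = {s p, p}, β = {r s, E q E, s p F}. Rewrite as P → β P' and P' → α P' | ε.

E -> s q E' | P P E' | s s q E'; P -> r s P' | E q E P' | s p F P'; F -> s | q p p; E' -> r E' | p F E' | ε; P' -> s p P' | p P' | ε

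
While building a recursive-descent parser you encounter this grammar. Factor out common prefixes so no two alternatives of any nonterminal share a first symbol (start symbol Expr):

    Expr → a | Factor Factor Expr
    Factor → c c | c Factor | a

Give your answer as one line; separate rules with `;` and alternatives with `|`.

Factor has alternatives sharing prefix 'c': factor to Factor → c Factor1 with Factor1 → c | Factor.

Expr → a | Factor Factor Expr; Factor → a | c Factor1; Factor1 → c | Factor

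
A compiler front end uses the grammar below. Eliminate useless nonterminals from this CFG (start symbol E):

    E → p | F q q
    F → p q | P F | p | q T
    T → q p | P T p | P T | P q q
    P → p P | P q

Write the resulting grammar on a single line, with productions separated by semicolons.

Generating nonterminals: {E, F, T}.
Reachable from E after that: {E, F, T}.
Removed useless symbols: {P} and every production mentioning them.

E → p | F q q; F → p q | p | q T; T → q p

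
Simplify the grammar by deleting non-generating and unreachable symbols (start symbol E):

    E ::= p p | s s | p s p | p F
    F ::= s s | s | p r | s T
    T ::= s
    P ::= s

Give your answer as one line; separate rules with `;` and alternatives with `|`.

Generating nonterminals: {E, F, P, T}.
Reachable from E after that: {E, F, T}.
Removed useless symbols: {P} and every production mentioning them.

E ::= p p | s s | p s p | p F; F ::= s s | s | p r | s T; T ::= s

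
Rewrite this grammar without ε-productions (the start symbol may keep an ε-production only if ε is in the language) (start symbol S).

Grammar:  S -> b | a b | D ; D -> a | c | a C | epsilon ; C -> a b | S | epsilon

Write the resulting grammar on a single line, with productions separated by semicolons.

Nullable set = {C, D, S}.
ε ∈ L(G) since S is nullable, so keep S → ε.

S -> b | a b | D | ε; D -> a | c | a C; C -> a b | S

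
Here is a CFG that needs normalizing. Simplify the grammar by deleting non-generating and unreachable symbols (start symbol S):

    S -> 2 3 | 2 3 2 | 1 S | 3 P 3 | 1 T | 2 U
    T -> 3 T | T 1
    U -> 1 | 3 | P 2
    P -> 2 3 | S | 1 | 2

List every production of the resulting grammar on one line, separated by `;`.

Generating nonterminals: {P, S, U}.
Reachable from S after that: {P, S, U}.
Removed useless symbols: {T} and every production mentioning them.

S -> 2 3 | 2 3 2 | 1 S | 3 P 3 | 2 U; U -> 1 | 3 | P 2; P -> 2 3 | S | 1 | 2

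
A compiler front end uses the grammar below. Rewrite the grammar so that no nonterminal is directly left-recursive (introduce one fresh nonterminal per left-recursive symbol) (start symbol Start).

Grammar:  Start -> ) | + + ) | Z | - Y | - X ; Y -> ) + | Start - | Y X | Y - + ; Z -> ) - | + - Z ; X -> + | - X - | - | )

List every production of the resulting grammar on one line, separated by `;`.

Start -> ) | + + ) | Z | - Y | - X; Y -> ) + Y1 | Start - Y1; Z -> ) - | + - Z; X -> + | - X - | - | ); Y1 -> X Y1 | - + Y1 | ε

Left recursion appears on Y.
For Y: α = {X, - +}, β = {) +, Start -}. Rewrite as Y → β Y1 and Y1 → α Y1 | ε.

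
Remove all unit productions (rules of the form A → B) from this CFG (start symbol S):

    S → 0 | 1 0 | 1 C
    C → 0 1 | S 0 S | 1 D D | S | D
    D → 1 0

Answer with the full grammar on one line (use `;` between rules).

S → 0 | 1 0 | 1 C; C → 1 0 | 0 1 | S 0 S | 1 D D | 0 | 1 C; D → 1 0

Unit pairs: C ⇒* {D, S}.
For every A with A ⇒* B via unit rules, add B's non-unit alternatives to A; then delete every rule of the form X → Y.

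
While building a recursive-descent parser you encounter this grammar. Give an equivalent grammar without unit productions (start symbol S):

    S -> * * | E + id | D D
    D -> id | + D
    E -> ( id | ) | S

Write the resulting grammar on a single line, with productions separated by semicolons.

Unit pairs: E ⇒* {S}.
Replace each nonterminal's rules with the union of the non-unit rules of every nonterminal it unit-derives.

S -> * * | E + id | D D; D -> id | + D; E -> ( id | ) | * * | E + id | D D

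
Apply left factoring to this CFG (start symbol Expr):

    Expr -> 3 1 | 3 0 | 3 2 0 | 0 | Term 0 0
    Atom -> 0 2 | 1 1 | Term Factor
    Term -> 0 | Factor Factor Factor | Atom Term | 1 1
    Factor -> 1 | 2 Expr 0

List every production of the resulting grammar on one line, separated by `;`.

Expr has alternatives sharing prefix '3': factor to Expr → 3 Expr1 with Expr1 → 1 | 0 | 2 0.

Expr -> 0 | Term 0 0 | 3 Expr1; Atom -> 0 2 | 1 1 | Term Factor; Term -> 0 | Factor Factor Factor | Atom Term | 1 1; Factor -> 1 | 2 Expr 0; Expr1 -> 1 | 0 | 2 0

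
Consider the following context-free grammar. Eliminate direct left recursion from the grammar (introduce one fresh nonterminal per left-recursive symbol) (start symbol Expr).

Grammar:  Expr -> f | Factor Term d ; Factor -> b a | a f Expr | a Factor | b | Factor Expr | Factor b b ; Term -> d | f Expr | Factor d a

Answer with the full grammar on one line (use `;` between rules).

Left recursion appears on Factor.
For Factor: α = {Expr, b b}, β = {b a, a f Expr, a Factor, b}. Rewrite as Factor → β Factor1 and Factor1 → α Factor1 | ε.

Expr -> f | Factor Term d; Factor -> b a Factor1 | a f Expr Factor1 | a Factor Factor1 | b Factor1; Term -> d | f Expr | Factor d a; Factor1 -> Expr Factor1 | b b Factor1 | ε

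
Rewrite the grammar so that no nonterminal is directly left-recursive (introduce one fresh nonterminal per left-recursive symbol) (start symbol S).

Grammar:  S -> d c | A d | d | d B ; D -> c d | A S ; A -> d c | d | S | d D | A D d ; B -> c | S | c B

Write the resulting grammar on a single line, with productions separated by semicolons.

S -> d c | A d | d | d B; D -> c d | A S; A -> d c A' | d A' | S A' | d D A'; B -> c | S | c B; A' -> D d A' | ε

Directly left-recursive nonterminal: A.
For A: α = {D d}, β = {d c, d, S, d D}. Rewrite as A → β A' and A' → α A' | ε.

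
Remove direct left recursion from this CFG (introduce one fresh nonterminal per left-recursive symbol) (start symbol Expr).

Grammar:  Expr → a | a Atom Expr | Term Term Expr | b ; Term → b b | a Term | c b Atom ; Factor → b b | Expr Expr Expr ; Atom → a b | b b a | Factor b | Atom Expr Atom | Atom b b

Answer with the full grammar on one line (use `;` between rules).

Directly left-recursive nonterminal: Atom.
For Atom: α = {Expr Atom, b b}, β = {a b, b b a, Factor b}. Rewrite as Atom → β Atom1 and Atom1 → α Atom1 | ε.

Expr → a | a Atom Expr | Term Term Expr | b; Term → b b | a Term | c b Atom; Factor → b b | Expr Expr Expr; Atom → a b Atom1 | b b a Atom1 | Factor b Atom1; Atom1 → Expr Atom Atom1 | b b Atom1 | ε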